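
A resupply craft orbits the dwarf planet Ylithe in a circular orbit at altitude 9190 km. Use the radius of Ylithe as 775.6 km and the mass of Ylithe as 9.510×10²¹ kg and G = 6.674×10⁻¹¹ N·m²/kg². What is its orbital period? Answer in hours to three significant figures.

T ≈ 68.9 hours

μ = GM = 6.674×10⁻¹¹ × 9.510×10²¹ = 6.347×10¹¹ m³/s².
r = 775.6 + 9190 = 9965.6 km = 9.9656×10⁶ m.
Kepler's third law: T = 2π√(r³/μ) = 2π√((9.966×10⁶)³ / 6.347×10¹¹).
r³/μ = 1.559×10⁹ s², so T = 2π × 3.949×10⁴ = 2.481×10⁵ s.
Converting: 2.481×10⁵ s ÷ 3600 = 68.92 hours.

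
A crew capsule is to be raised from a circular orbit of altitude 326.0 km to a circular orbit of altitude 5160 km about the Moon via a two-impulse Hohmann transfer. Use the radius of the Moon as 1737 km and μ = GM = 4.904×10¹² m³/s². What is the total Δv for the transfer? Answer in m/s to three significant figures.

Δv_total ≈ 642 m/s

r₁ = 1737 + 326.0 = 2063.0 km = 2.0630×10⁶ m.
r₂ = 1737 + 5160 = 6897.0 km = 6.8970×10⁶ m.
Transfer ellipse a_t = (r₁ + r₂)/2 = 4.480×10⁶ m.
At r₁: circular v_c1 = √(μ/r₁) = 1542 m/s; transfer-perilune v_p = √[μ(2/r₁ − 1/a_t)] = 1913 m/s.
Δv₁ = v_p − v_c1 = 371.2 m/s.
At r₂: circular v_c2 = √(μ/r₂) = 843.2 m/s; transfer-apolune v_a = √[μ(2/r₂ − 1/a_t)] = 572.2 m/s.
Δv₂ = v_c2 − v_a = 271.0 m/s.
Total Δv = Δv₁ + Δv₂ = 642.2 m/s.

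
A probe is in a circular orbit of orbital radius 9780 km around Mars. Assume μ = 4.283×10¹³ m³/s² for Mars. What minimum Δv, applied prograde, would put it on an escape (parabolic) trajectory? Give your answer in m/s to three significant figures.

Δv ≈ 867 m/s

r = 9780 km = 9.780×10⁶ m.
Circular speed v_c = √(μ/r) = 2093 m/s.
Escape speed v_esc = √(2μ/r) = √2 × v_c = 2960 m/s.
Δv = v_esc − v_c = 866.8 m/s.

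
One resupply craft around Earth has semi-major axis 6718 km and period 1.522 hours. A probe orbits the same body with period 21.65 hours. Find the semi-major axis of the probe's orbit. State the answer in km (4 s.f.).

a₂ ≈ 39440 km

Kepler's third law: a³ ∝ T², so a₂ = a₁ (T₂/T₁)^(2/3).
T₂/T₁ = 14.22, (T₂/T₁)^(2/3) = 5.871.
a₂ = 6718 × 5.871 = 39440 km.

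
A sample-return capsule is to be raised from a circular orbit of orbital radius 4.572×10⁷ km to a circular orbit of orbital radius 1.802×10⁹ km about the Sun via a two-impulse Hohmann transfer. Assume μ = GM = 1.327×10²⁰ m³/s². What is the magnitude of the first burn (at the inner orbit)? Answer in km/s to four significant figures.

r₁ = 4.572×10⁷ km = 4.572×10¹⁰ m.
r₂ = 1.802×10⁹ km = 1.802×10¹² m.
Transfer ellipse a_t = (r₁ + r₂)/2 = 9.239×10¹¹ m.
At r₁: circular v_c1 = √(μ/r₁) = 53870 m/s; transfer-perihelion v_p = √[μ(2/r₁ − 1/a_t)] = 75240 m/s.
Δv₁ = v_p − v_c1 = 21370 m/s.
= 21.37 km/s.

Δv ≈ 21.37 km/s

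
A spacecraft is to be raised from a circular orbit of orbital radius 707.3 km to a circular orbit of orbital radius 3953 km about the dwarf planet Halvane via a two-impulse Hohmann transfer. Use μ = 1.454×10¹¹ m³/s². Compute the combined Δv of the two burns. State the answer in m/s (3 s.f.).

Δv_total ≈ 223 m/s

r₁ = 707.3 km = 7.073×10⁵ m.
r₂ = 3953 km = 3.953×10⁶ m.
Transfer ellipse a_t = (r₁ + r₂)/2 = 2.330×10⁶ m.
At r₁: circular v_c1 = √(μ/r₁) = 453.4 m/s; transfer-periapsis v_p = √[μ(2/r₁ − 1/a_t)] = 590.5 m/s.
Δv₁ = v_p − v_c1 = 137.1 m/s.
At r₂: circular v_c2 = √(μ/r₂) = 191.8 m/s; transfer-apoapsis v_a = √[μ(2/r₂ − 1/a_t)] = 105.7 m/s.
Δv₂ = v_c2 − v_a = 86.12 m/s.
Total Δv = Δv₁ + Δv₂ = 223.3 m/s.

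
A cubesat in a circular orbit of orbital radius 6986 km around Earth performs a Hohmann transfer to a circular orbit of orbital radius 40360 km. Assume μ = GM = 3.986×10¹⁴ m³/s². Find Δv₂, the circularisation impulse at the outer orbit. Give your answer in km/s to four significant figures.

r₁ = 6986 km = 6.986×10⁶ m.
r₂ = 40360 km = 4.036×10⁷ m.
Transfer ellipse a_t = (r₁ + r₂)/2 = 2.367×10⁷ m.
At r₁: circular v_c1 = √(μ/r₁) = 7554 m/s; transfer-perigee v_p = √[μ(2/r₁ − 1/a_t)] = 9863 m/s.
At r₂: circular v_c2 = √(μ/r₂) = 3143 m/s; transfer-apogee v_a = √[μ(2/r₂ − 1/a_t)] = 1707 m/s.
Δv₂ = v_c2 − v_a = 1435 m/s.
= 1.435 km/s.

Δv ≈ 1.435 km/s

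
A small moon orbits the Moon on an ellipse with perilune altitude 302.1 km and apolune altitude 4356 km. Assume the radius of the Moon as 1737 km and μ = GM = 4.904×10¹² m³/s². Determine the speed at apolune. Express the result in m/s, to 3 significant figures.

r_p = 1737 + 302.1 = 2039.1 km = 2.0391×10⁶ m.
r_a = 1737 + 4356 = 6093.0 km = 6.0930×10⁶ m.
Semi-major axis a = (r_p + r_a)/2 = 4066.1 km = 4.066×10⁶ m.
Vis-viva: v² = μ(2/r − 1/a) = 4.904×10¹² × (3.282×10⁻⁷ − 2.459×10⁻⁷) = 4.036×10⁵ m²/s².
v = 635.3 m/s.

v ≈ 635 m/s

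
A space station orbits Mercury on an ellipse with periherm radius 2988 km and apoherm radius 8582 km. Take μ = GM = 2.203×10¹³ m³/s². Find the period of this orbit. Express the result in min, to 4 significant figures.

T ≈ 310.4 min

Semi-major axis a = (r_p + r_a)/2 = (2988.0 + 8582.0)/2 = 5785.0 km = 5.785×10⁶ m.
By Kepler's third law T = 2π√(a³/μ) = 2π × 2.964×10³ = 1.863×10⁴ s.
= 310.4 min.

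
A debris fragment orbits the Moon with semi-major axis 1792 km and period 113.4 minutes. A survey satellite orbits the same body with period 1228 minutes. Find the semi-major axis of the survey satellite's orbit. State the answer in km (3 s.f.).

a₂ ≈ 8770 km

Kepler's third law: a³ ∝ T², so a₂ = a₁ (T₂/T₁)^(2/3).
T₂/T₁ = 10.83, (T₂/T₁)^(2/3) = 4.895.
a₂ = 1792 × 4.895 = 8771 km.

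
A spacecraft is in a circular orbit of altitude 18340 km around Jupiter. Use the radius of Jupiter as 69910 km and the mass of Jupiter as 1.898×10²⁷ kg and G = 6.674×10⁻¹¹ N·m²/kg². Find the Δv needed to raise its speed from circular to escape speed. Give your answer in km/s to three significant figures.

Δv ≈ 15.7 km/s

μ = GM = 6.674×10⁻¹¹ × 1.898×10²⁷ = 1.267×10¹⁷ m³/s².
r = 69910 + 18340 = 88250 km = 8.8250×10⁷ m.
Circular speed v_c = √(μ/r) = 37890 m/s.
Escape speed v_esc = √(2μ/r) = √2 × v_c = 53580 m/s.
Δv = v_esc − v_c = 15690 m/s = 15.69 km/s.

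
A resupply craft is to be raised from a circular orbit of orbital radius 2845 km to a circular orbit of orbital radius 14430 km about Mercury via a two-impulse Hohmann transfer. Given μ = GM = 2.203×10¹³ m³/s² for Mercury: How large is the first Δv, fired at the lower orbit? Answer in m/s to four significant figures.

r₁ = 2845 km = 2.845×10⁶ m.
r₂ = 14430 km = 1.443×10⁷ m.
Transfer ellipse a_t = (r₁ + r₂)/2 = 8.638×10⁶ m.
At r₁: circular v_c1 = √(μ/r₁) = 2783 m/s; transfer-periherm v_p = √[μ(2/r₁ − 1/a_t)] = 3597 m/s.
Δv₁ = v_p − v_c1 = 814.0 m/s.

Δv ≈ 814.0 m/s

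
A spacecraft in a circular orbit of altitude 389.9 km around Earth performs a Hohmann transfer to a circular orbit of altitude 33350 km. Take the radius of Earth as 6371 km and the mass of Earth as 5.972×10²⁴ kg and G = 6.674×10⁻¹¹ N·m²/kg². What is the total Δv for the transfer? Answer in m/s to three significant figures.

μ = GM = 6.674×10⁻¹¹ × 5.972×10²⁴ = 3.986×10¹⁴ m³/s².
r₁ = 6371 + 389.9 = 6760.9 km = 6.7609×10⁶ m.
r₂ = 6371 + 33350 = 39721 km = 3.9721×10⁷ m.
Transfer ellipse a_t = (r₁ + r₂)/2 = 2.324×10⁷ m.
At r₁: circular v_c1 = √(μ/r₁) = 7678 m/s; transfer-perigee v_p = √[μ(2/r₁ − 1/a_t)] = 10040 m/s.
Δv₁ = v_p − v_c1 = 2360 m/s.
At r₂: circular v_c2 = √(μ/r₂) = 3168 m/s; transfer-apogee v_a = √[μ(2/r₂ − 1/a_t)] = 1709 m/s.
Δv₂ = v_c2 − v_a = 1459 m/s.
Total Δv = Δv₁ + Δv₂ = 3819 m/s.

Δv_total ≈ 3820 m/s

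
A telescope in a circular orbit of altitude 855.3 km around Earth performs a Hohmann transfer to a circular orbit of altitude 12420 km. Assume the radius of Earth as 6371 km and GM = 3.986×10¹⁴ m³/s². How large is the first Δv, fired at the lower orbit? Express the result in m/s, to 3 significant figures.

r₁ = 6371 + 855.3 = 7226.3 km = 7.2263×10⁶ m.
r₂ = 6371 + 12420 = 18791 km = 1.8791×10⁷ m.
Transfer ellipse a_t = (r₁ + r₂)/2 = 1.301×10⁷ m.
At r₁: circular v_c1 = √(μ/r₁) = 7427 m/s; transfer-perigee v_p = √[μ(2/r₁ − 1/a_t)] = 8926 m/s.
Δv₁ = v_p − v_c1 = 1499 m/s.

Δv ≈ 1500 m/s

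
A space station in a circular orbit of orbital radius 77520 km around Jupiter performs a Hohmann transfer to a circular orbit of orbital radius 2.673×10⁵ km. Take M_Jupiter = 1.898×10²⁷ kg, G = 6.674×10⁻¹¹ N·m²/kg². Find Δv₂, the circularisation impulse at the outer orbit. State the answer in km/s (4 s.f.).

Δv ≈ 7.172 km/s

μ = GM = 6.674×10⁻¹¹ × 1.898×10²⁷ = 1.267×10¹⁷ m³/s².
r₁ = 77520 km = 7.752×10⁷ m.
r₂ = 2.673×10⁵ km = 2.673×10⁸ m.
Transfer ellipse a_t = (r₁ + r₂)/2 = 1.724×10⁸ m.
At r₁: circular v_c1 = √(μ/r₁) = 40420 m/s; transfer-perijove v_p = √[μ(2/r₁ − 1/a_t)] = 50330 m/s.
At r₂: circular v_c2 = √(μ/r₂) = 21770 m/s; transfer-apojove v_a = √[μ(2/r₂ − 1/a_t)] = 14600 m/s.
Δv₂ = v_c2 − v_a = 7172 m/s.
= 7.172 km/s.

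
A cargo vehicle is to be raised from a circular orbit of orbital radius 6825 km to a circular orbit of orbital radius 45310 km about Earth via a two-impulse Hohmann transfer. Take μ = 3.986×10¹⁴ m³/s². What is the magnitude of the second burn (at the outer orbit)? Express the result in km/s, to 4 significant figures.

r₁ = 6825 km = 6.825×10⁶ m.
r₂ = 45310 km = 4.531×10⁷ m.
Transfer ellipse a_t = (r₁ + r₂)/2 = 2.607×10⁷ m.
At r₁: circular v_c1 = √(μ/r₁) = 7642 m/s; transfer-perigee v_p = √[μ(2/r₁ − 1/a_t)] = 10080 m/s.
At r₂: circular v_c2 = √(μ/r₂) = 2966 m/s; transfer-apogee v_a = √[μ(2/r₂ − 1/a_t)] = 1518 m/s.
Δv₂ = v_c2 − v_a = 1448 m/s.
= 1.448 km/s.

Δv ≈ 1.448 km/s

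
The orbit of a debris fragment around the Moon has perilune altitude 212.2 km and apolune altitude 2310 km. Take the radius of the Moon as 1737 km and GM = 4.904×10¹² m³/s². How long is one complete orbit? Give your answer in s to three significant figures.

r_p = 1737 + 212.2 = 1949.2 km = 1.9492×10⁶ m.
r_a = 1737 + 2310 = 4047.0 km = 4.0470×10⁶ m.
Semi-major axis a = (r_p + r_a)/2 = (1949.2 + 4047.0)/2 = 2998.1 km = 2.998×10⁶ m.
By Kepler's third law T = 2π√(a³/μ) = 2π × 2.344×10³ = 1.473×10⁴ s.

T ≈ 14700 s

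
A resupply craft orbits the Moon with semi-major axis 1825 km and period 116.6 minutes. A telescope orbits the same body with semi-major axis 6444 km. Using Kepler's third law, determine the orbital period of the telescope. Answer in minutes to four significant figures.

Kepler's third law: T² ∝ a³, so T₂ = T₁ (a₂/a₁)^(3/2).
a₂/a₁ = 3.531, (a₂/a₁)^(3/2) = 6.635.
T₂ = 116.6 × 6.635 = 773.6 minutes.

T₂ ≈ 773.6 minutes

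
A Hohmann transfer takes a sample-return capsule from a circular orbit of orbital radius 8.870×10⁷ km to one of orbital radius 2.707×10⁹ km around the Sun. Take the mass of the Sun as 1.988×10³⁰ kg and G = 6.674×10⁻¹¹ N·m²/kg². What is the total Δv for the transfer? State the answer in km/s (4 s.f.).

Δv_total ≈ 20.38 km/s

μ = GM = 6.674×10⁻¹¹ × 1.988×10³⁰ = 1.327×10²⁰ m³/s².
r₁ = 8.870×10⁷ km = 8.870×10¹⁰ m.
r₂ = 2.707×10⁹ km = 2.707×10¹² m.
Transfer ellipse a_t = (r₁ + r₂)/2 = 1.398×10¹² m.
At r₁: circular v_c1 = √(μ/r₁) = 38680 m/s; transfer-perihelion v_p = √[μ(2/r₁ − 1/a_t)] = 53820 m/s.
Δv₁ = v_p − v_c1 = 15150 m/s.
At r₂: circular v_c2 = √(μ/r₂) = 7001 m/s; transfer-aphelion v_a = √[μ(2/r₂ − 1/a_t)] = 1764 m/s.
Δv₂ = v_c2 − v_a = 5237 m/s.
Total Δv = Δv₁ + Δv₂ = 20380 m/s = 20.38 km/s.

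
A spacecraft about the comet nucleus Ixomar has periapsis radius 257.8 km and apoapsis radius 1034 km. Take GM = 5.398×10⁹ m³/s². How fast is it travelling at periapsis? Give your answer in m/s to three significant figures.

v ≈ 183 m/s

Semi-major axis a = (r_p + r_a)/2 = 645.90 km = 6.459×10⁵ m.
Vis-viva: v² = μ(2/r − 1/a) = 5.398×10⁹ × (7.758×10⁻⁶ − 1.548×10⁻⁶) = 3.352×10⁴ m²/s².
v = 183.1 m/s.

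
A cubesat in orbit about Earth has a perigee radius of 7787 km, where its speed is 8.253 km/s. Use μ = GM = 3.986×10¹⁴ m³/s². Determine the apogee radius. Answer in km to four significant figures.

r_p = 7.787×10⁶ m.
Specific energy ε = v²/2 − μ/r = -1.713×10⁷ J/kg, so a = −μ/(2ε) = 1.163×10⁷ m.
The apsides satisfy r_p + r_a = 2a, so the apogee radius is 2a − r_p = 1.548×10⁷ m = 15480 km.

apogee radius ≈ 15480 km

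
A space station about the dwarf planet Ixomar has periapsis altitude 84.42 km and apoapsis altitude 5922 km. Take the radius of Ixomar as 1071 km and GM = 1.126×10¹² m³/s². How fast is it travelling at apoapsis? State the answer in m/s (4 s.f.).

r_p = 1071 + 84.42 = 1155.4 km = 1.1554×10⁶ m.
r_a = 1071 + 5922 = 6993.0 km = 6.9930×10⁶ m.
Semi-major axis a = (r_p + r_a)/2 = 4074.2 km = 4.074×10⁶ m.
Vis-viva: v² = μ(2/r − 1/a) = 1.126×10¹² × (2.860×10⁻⁷ − 2.454×10⁻⁷) = 4.566×10⁴ m²/s².
v = 213.7 m/s.

v ≈ 213.7 m/s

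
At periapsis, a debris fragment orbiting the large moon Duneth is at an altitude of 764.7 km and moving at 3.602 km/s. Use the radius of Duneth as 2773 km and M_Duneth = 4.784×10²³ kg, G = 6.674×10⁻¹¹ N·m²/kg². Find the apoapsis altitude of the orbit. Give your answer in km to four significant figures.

μ = GM = 6.674×10⁻¹¹ × 4.784×10²³ = 3.193×10¹³ m³/s².
r_p = 2773 + 764.7 = 3537.7 km = 3.538×10⁶ m.
Specific energy ε = v²/2 − μ/r = -2.538×10⁶ J/kg, so a = −μ/(2ε) = 6.290×10⁶ m.
The apsides satisfy r_p + r_a = 2a, so the apoapsis radius is 2a − r_p = 9.043×10⁶ m = 9042.5 km.
Apoapsis altitude = 9042.5 − 2773 = 6269.5 km.

apoapsis altitude ≈ 6270 km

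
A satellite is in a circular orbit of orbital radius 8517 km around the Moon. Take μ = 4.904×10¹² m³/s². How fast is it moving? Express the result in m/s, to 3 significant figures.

r = 8517 km = 8.517×10⁶ m.
For a circular orbit v = √(μ/r) = √(4.904×10¹² / 8.517×10⁶) = √(5.758×10⁵) = 758.8 m/s.

v ≈ 759 m/s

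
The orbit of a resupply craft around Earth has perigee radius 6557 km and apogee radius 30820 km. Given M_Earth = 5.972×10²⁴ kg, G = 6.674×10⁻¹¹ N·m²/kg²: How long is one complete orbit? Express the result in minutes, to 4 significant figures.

T ≈ 423.8 minutes

μ = GM = 6.674×10⁻¹¹ × 5.972×10²⁴ = 3.986×10¹⁴ m³/s².
Semi-major axis a = (r_p + r_a)/2 = (6557.0 + 30820)/2 = 18688 km = 1.869×10⁷ m.
By Kepler's third law T = 2π√(a³/μ) = 2π × 4.047×10³ = 2.543×10⁴ s.
= 423.8 minutes.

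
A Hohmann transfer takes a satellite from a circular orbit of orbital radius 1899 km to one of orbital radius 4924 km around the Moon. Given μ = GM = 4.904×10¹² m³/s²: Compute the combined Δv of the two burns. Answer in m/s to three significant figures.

r₁ = 1899 km = 1.899×10⁶ m.
r₂ = 4924 km = 4.924×10⁶ m.
Transfer ellipse a_t = (r₁ + r₂)/2 = 3.412×10⁶ m.
At r₁: circular v_c1 = √(μ/r₁) = 1607 m/s; transfer-perilune v_p = √[μ(2/r₁ − 1/a_t)] = 1931 m/s.
Δv₁ = v_p − v_c1 = 323.6 m/s.
At r₂: circular v_c2 = √(μ/r₂) = 998.0 m/s; transfer-apolune v_a = √[μ(2/r₂ − 1/a_t)] = 744.6 m/s.
Δv₂ = v_c2 − v_a = 253.4 m/s.
Total Δv = Δv₁ + Δv₂ = 577.0 m/s.

Δv_total ≈ 577 m/s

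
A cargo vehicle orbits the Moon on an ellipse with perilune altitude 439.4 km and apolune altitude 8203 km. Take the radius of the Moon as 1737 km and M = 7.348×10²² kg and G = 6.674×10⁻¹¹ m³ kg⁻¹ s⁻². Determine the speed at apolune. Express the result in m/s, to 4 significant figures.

μ = GM = 6.674×10⁻¹¹ × 7.348×10²² = 4.904×10¹² m³/s².
r_p = 1737 + 439.4 = 2176.4 km = 2.1764×10⁶ m.
r_a = 1737 + 8203 = 9940.0 km = 9.9400×10⁶ m.
Semi-major axis a = (r_p + r_a)/2 = 6058.2 km = 6.058×10⁶ m.
Vis-viva: v² = μ(2/r − 1/a) = 4.904×10¹² × (2.012×10⁻⁷ − 1.651×10⁻⁷) = 1.772×10⁵ m²/s².
v = 421.0 m/s.

v ≈ 421.0 m/s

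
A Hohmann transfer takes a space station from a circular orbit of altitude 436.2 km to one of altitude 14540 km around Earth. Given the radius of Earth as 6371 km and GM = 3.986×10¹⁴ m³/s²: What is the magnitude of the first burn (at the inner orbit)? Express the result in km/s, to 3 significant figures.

Δv ≈ 1.75 km/s

r₁ = 6371 + 436.2 = 6807.2 km = 6.8072×10⁶ m.
r₂ = 6371 + 14540 = 20911 km = 2.0911×10⁷ m.
Transfer ellipse a_t = (r₁ + r₂)/2 = 1.386×10⁷ m.
At r₁: circular v_c1 = √(μ/r₁) = 7652 m/s; transfer-perigee v_p = √[μ(2/r₁ − 1/a_t)] = 9399 m/s.
Δv₁ = v_p − v_c1 = 1747 m/s.
= 1.747 km/s.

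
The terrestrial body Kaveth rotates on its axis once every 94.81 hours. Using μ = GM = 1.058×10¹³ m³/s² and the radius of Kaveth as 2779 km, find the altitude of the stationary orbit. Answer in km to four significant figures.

h_sync ≈ 28710 km

T = 94.81 hours = 3.413×10⁵ s.
A synchronous orbit has period T, so by Kepler's third law a = (μT²/4π²)^(1/3).
μT²/4π² = 1.058×10¹³ × (3.413×10⁵)² / 39.48 = 3.122×10²² m³.
a = 3.149×10⁷ m = 31488 km.
Altitude h = a − R = 31488 − 2779 = 28709 km.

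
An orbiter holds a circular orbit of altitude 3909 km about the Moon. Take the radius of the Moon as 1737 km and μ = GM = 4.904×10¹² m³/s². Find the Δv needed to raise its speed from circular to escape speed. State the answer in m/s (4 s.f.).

r = 1737 + 3909 = 5646.0 km = 5.6460×10⁶ m.
Circular speed v_c = √(μ/r) = 932.0 m/s.
Escape speed v_esc = √(2μ/r) = √2 × v_c = 1318 m/s.
Δv = v_esc − v_c = 386.0 m/s.

Δv ≈ 386.0 m/s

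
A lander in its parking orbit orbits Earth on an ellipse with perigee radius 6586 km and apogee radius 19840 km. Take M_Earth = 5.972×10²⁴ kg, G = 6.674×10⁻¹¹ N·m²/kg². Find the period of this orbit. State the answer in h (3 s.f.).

T ≈ 4.20 h

μ = GM = 6.674×10⁻¹¹ × 5.972×10²⁴ = 3.986×10¹⁴ m³/s².
Semi-major axis a = (r_p + r_a)/2 = (6586.0 + 19840)/2 = 13213 km = 1.321×10⁷ m.
By Kepler's third law T = 2π√(a³/μ) = 2π × 2.406×10³ = 1.512×10⁴ s.
= 4.199 h.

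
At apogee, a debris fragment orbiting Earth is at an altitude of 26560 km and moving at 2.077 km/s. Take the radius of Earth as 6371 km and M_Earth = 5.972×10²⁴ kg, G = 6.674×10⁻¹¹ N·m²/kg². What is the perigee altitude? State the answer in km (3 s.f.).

perigee altitude ≈ 770 km

μ = GM = 6.674×10⁻¹¹ × 5.972×10²⁴ = 3.986×10¹⁴ m³/s².
r_a = 6371 + 26560 = 32931 km = 3.293×10⁷ m.
Specific energy ε = v²/2 − μ/r = -9.946×10⁶ J/kg, so a = −μ/(2ε) = 2.004×10⁷ m.
The apsides satisfy r_p + r_a = 2a, so the perigee radius is 2a − r_a = 7.141×10⁶ m = 7141.5 km.
Perigee altitude = 7141.5 − 6371 = 770.48 km.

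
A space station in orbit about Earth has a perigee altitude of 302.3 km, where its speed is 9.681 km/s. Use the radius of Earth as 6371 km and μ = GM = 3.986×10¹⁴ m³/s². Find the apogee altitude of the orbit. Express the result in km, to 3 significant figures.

r_p = 6371 + 302.3 = 6673.3 km = 6.673×10⁶ m.
Specific energy ε = v²/2 − μ/r = -1.287×10⁷ J/kg, so a = −μ/(2ε) = 1.549×10⁷ m.
The apsides satisfy r_p + r_a = 2a, so the apogee radius is 2a − r_p = 2.430×10⁷ m = 24299 km.
Apogee altitude = 24299 − 6371 = 17928 km.

apogee altitude ≈ 17900 km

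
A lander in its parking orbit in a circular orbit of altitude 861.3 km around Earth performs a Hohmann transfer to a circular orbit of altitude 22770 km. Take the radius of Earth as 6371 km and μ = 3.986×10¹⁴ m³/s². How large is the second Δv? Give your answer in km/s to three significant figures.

Δv ≈ 1.37 km/s

r₁ = 6371 + 861.3 = 7232.3 km = 7.2323×10⁶ m.
r₂ = 6371 + 22770 = 29141 km = 2.9141×10⁷ m.
Transfer ellipse a_t = (r₁ + r₂)/2 = 1.819×10⁷ m.
At r₁: circular v_c1 = √(μ/r₁) = 7424 m/s; transfer-perigee v_p = √[μ(2/r₁ − 1/a_t)] = 9397 m/s.
At r₂: circular v_c2 = √(μ/r₂) = 3698 m/s; transfer-apogee v_a = √[μ(2/r₂ − 1/a_t)] = 2332 m/s.
Δv₂ = v_c2 − v_a = 1366 m/s.
= 1.366 km/s.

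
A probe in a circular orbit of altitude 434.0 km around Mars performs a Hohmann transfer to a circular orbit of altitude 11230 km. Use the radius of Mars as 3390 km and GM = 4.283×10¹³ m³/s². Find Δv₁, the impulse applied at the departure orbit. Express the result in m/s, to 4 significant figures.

r₁ = 3390 + 434.0 = 3824.0 km = 3.8240×10⁶ m.
r₂ = 3390 + 11230 = 14620 km = 1.4620×10⁷ m.
Transfer ellipse a_t = (r₁ + r₂)/2 = 9.222×10⁶ m.
At r₁: circular v_c1 = √(μ/r₁) = 3347 m/s; transfer-periapsis v_p = √[μ(2/r₁ − 1/a_t)] = 4214 m/s.
Δv₁ = v_p − v_c1 = 867.1 m/s.

Δv ≈ 867.1 m/s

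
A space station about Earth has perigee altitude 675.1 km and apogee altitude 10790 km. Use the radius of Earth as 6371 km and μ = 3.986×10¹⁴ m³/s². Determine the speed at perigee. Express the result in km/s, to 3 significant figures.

r_p = 6371 + 675.1 = 7046.1 km = 7.0461×10⁶ m.
r_a = 6371 + 10790 = 17161 km = 1.7161×10⁷ m.
Semi-major axis a = (r_p + r_a)/2 = 12104 km = 1.210×10⁷ m.
Vis-viva: v² = μ(2/r − 1/a) = 3.986×10¹⁴ × (2.838×10⁻⁷ − 8.262×10⁻⁸) = 8.021×10⁷ m²/s².
v = 8956 m/s = 8.956 km/s.

v ≈ 8.96 km/s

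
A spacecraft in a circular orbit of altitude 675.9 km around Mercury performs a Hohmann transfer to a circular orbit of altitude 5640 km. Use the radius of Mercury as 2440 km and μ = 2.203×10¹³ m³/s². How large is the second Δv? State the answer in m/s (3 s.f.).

Δv ≈ 419 m/s

r₁ = 2440 + 675.9 = 3115.9 km = 3.1159×10⁶ m.
r₂ = 2440 + 5640 = 8080.0 km = 8.0800×10⁶ m.
Transfer ellipse a_t = (r₁ + r₂)/2 = 5.598×10⁶ m.
At r₁: circular v_c1 = √(μ/r₁) = 2659 m/s; transfer-periherm v_p = √[μ(2/r₁ − 1/a_t)] = 3195 m/s.
At r₂: circular v_c2 = √(μ/r₂) = 1651 m/s; transfer-apoherm v_a = √[μ(2/r₂ − 1/a_t)] = 1232 m/s.
Δv₂ = v_c2 − v_a = 419.3 m/s.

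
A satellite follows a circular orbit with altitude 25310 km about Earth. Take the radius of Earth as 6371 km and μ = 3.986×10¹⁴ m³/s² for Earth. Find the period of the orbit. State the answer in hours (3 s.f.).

r = 6371 + 25310 = 31681 km = 3.1681×10⁷ m.
Kepler's third law: T = 2π√(r³/μ) = 2π√((3.168×10⁷)³ / 3.986×10¹⁴).
r³/μ = 7.977×10⁷ s², so T = 2π × 8.932×10³ = 5.612×10⁴ s.
Converting: 5.612×10⁴ s ÷ 3600 = 15.59 hours.

T ≈ 15.6 hours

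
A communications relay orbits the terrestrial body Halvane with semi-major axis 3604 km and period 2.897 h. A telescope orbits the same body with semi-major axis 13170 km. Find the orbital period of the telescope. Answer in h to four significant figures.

T₂ ≈ 20.24 h

Kepler's third law: T² ∝ a³, so T₂ = T₁ (a₂/a₁)^(3/2).
a₂/a₁ = 3.654, (a₂/a₁)^(3/2) = 6.986.
T₂ = 2.897 × 6.986 = 20.24 h.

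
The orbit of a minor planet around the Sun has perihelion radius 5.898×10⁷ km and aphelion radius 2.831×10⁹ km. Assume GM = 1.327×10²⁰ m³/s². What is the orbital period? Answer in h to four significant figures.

T ≈ 263200 h

Semi-major axis a = (r_p + r_a)/2 = (5.8980×10⁷ + 2.8310×10⁹)/2 = 1.4450×10⁹ km = 1.445×10¹² m.
By Kepler's third law T = 2π√(a³/μ) = 2π × 1.508×10⁸ = 9.474×10⁸ s.
= 2.632×10⁵ h.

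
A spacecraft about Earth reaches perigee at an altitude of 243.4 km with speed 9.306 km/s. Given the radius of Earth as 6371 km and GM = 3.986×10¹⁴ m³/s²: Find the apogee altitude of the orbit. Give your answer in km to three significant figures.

r_p = 6371 + 243.4 = 6614.4 km = 6.614×10⁶ m.
Specific energy ε = v²/2 − μ/r = -1.696×10⁷ J/kg, so a = −μ/(2ε) = 1.175×10⁷ m.
The apsides satisfy r_p + r_a = 2a, so the apogee radius is 2a − r_p = 1.689×10⁷ m = 16886 km.
Apogee altitude = 16886 − 6371 = 10515 km.

apogee altitude ≈ 10500 km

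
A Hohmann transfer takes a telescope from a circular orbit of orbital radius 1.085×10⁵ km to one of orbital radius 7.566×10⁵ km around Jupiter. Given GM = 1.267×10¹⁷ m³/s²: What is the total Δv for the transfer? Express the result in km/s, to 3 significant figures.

r₁ = 1.085×10⁵ km = 1.085×10⁸ m.
r₂ = 7.566×10⁵ km = 7.566×10⁸ m.
Transfer ellipse a_t = (r₁ + r₂)/2 = 4.326×10⁸ m.
At r₁: circular v_c1 = √(μ/r₁) = 34170 m/s; transfer-perijove v_p = √[μ(2/r₁ − 1/a_t)] = 45190 m/s.
Δv₁ = v_p − v_c1 = 11020 m/s.
At r₂: circular v_c2 = √(μ/r₂) = 12940 m/s; transfer-apojove v_a = √[μ(2/r₂ − 1/a_t)] = 6481 m/s.
Δv₂ = v_c2 − v_a = 6459 m/s.
Total Δv = Δv₁ + Δv₂ = 17480 m/s = 17.48 km/s.

Δv_total ≈ 17.5 km/s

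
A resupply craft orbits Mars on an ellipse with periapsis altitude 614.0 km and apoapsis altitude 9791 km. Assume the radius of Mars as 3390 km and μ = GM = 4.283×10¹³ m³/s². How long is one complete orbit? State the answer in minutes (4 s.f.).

r_p = 3390 + 614.0 = 4004.0 km = 4.0040×10⁶ m.
r_a = 3390 + 9791 = 13181 km = 1.3181×10⁷ m.
Semi-major axis a = (r_p + r_a)/2 = (4004.0 + 13181)/2 = 8592.5 km = 8.592×10⁶ m.
By Kepler's third law T = 2π√(a³/μ) = 2π × 3.849×10³ = 2.418×10⁴ s.
= 403.0 minutes.

T ≈ 403.0 minutes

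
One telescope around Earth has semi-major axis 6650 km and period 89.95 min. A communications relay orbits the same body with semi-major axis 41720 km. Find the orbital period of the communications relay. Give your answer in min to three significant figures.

Kepler's third law: T² ∝ a³, so T₂ = T₁ (a₂/a₁)^(3/2).
a₂/a₁ = 6.274, (a₂/a₁)^(3/2) = 15.71.
T₂ = 89.95 × 15.71 = 1413 min.

T₂ ≈ 1410 min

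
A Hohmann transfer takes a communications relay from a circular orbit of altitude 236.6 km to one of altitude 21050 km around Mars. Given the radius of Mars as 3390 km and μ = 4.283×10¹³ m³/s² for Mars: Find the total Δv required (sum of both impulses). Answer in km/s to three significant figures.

r₁ = 3390 + 236.6 = 3626.6 km = 3.6266×10⁶ m.
r₂ = 3390 + 21050 = 24440 km = 2.4440×10⁷ m.
Transfer ellipse a_t = (r₁ + r₂)/2 = 1.403×10⁷ m.
At r₁: circular v_c1 = √(μ/r₁) = 3437 m/s; transfer-periapsis v_p = √[μ(2/r₁ − 1/a_t)] = 4535 m/s.
Δv₁ = v_p − v_c1 = 1099 m/s.
At r₂: circular v_c2 = √(μ/r₂) = 1324 m/s; transfer-apoapsis v_a = √[μ(2/r₂ − 1/a_t)] = 673.0 m/s.
Δv₂ = v_c2 − v_a = 650.8 m/s.
Total Δv = Δv₁ + Δv₂ = 1749 m/s = 1.749 km/s.

Δv_total ≈ 1.75 km/s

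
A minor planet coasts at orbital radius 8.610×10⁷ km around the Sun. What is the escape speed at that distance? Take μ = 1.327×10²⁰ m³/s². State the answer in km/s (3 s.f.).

v_esc ≈ 55.5 km/s

r = 8.610×10⁷ km = 8.610×10¹⁰ m.
Escape speed v_esc = √(2μ/r) = √(2 × 1.327×10²⁰ / 8.610×10¹⁰) = √(3.082×10⁹) = 55520 m/s.
= 55.52 km/s.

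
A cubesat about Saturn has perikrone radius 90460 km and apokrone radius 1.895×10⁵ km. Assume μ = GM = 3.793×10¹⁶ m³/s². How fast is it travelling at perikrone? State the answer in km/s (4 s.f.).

v ≈ 23.83 km/s

Semi-major axis a = (r_p + r_a)/2 = 1.3998×10⁵ km = 1.400×10⁸ m.
Vis-viva: v² = μ(2/r − 1/a) = 3.793×10¹⁶ × (2.211×10⁻⁸ − 7.144×10⁻⁹) = 5.676×10⁸ m²/s².
v = 23830 m/s = 23.83 km/s.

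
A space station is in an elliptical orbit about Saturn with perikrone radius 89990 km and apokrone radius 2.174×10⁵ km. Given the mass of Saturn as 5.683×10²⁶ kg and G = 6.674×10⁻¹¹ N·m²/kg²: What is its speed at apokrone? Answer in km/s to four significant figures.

μ = GM = 6.674×10⁻¹¹ × 5.683×10²⁶ = 3.793×10¹⁶ m³/s².
Semi-major axis a = (r_p + r_a)/2 = 1.5370×10⁵ km = 1.537×10⁸ m.
Vis-viva: v² = μ(2/r − 1/a) = 3.793×10¹⁶ × (9.200×10⁻⁹ − 6.506×10⁻⁹) = 1.022×10⁸ m²/s².
v = 10110 m/s = 10.11 km/s.

v ≈ 10.11 km/s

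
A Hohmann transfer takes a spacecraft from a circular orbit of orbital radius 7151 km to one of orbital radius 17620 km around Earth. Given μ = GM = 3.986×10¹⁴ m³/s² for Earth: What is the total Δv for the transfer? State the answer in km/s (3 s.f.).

r₁ = 7151 km = 7.151×10⁶ m.
r₂ = 17620 km = 1.762×10⁷ m.
Transfer ellipse a_t = (r₁ + r₂)/2 = 1.239×10⁷ m.
At r₁: circular v_c1 = √(μ/r₁) = 7466 m/s; transfer-perigee v_p = √[μ(2/r₁ − 1/a_t)] = 8905 m/s.
Δv₁ = v_p − v_c1 = 1439 m/s.
At r₂: circular v_c2 = √(μ/r₂) = 4756 m/s; transfer-apogee v_a = √[μ(2/r₂ − 1/a_t)] = 3614 m/s.
Δv₂ = v_c2 − v_a = 1142 m/s.
Total Δv = Δv₁ + Δv₂ = 2581 m/s = 2.581 km/s.

Δv_total ≈ 2.58 km/s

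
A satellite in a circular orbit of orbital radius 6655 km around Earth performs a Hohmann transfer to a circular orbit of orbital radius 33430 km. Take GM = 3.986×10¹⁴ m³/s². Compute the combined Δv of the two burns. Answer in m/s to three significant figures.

Δv_total ≈ 3720 m/s

r₁ = 6655 km = 6.655×10⁶ m.
r₂ = 33430 km = 3.343×10⁷ m.
Transfer ellipse a_t = (r₁ + r₂)/2 = 2.004×10⁷ m.
At r₁: circular v_c1 = √(μ/r₁) = 7739 m/s; transfer-perigee v_p = √[μ(2/r₁ − 1/a_t)] = 9995 m/s.
Δv₁ = v_p − v_c1 = 2256 m/s.
At r₂: circular v_c2 = √(μ/r₂) = 3453 m/s; transfer-apogee v_a = √[μ(2/r₂ − 1/a_t)] = 1990 m/s.
Δv₂ = v_c2 − v_a = 1463 m/s.
Total Δv = Δv₁ + Δv₂ = 3719 m/s.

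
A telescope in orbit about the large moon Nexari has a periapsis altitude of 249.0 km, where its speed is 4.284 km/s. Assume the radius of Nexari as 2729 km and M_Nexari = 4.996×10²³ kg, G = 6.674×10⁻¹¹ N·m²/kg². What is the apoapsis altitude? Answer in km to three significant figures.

apoapsis altitude ≈ 10800 km

μ = GM = 6.674×10⁻¹¹ × 4.996×10²³ = 3.334×10¹³ m³/s².
r_p = 2729 + 249.0 = 2978.0 km = 2.978×10⁶ m.
Specific energy ε = v²/2 − μ/r = -2.020×10⁶ J/kg, so a = −μ/(2ε) = 8.252×10⁶ m.
The apsides satisfy r_p + r_a = 2a, so the apoapsis radius is 2a − r_p = 1.353×10⁷ m = 13527 km.
Apoapsis altitude = 13527 − 2729 = 10798 km.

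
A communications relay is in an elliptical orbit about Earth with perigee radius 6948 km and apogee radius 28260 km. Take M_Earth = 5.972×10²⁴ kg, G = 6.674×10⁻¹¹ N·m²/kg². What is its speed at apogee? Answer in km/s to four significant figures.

μ = GM = 6.674×10⁻¹¹ × 5.972×10²⁴ = 3.986×10¹⁴ m³/s².
Semi-major axis a = (r_p + r_a)/2 = 17604 km = 1.760×10⁷ m.
Vis-viva: v² = μ(2/r − 1/a) = 3.986×10¹⁴ × (7.077×10⁻⁸ − 5.681×10⁻⁸) = 5.567×10⁶ m²/s².
v = 2359 m/s = 2.359 km/s.

v ≈ 2.359 km/s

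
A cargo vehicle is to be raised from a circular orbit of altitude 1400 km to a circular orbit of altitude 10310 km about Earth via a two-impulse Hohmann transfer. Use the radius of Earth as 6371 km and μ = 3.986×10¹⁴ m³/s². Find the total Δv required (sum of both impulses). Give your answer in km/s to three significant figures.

Δv_total ≈ 2.19 km/s

r₁ = 6371 + 1400 = 7771.0 km = 7.7710×10⁶ m.
r₂ = 6371 + 10310 = 16681 km = 1.6681×10⁷ m.
Transfer ellipse a_t = (r₁ + r₂)/2 = 1.223×10⁷ m.
At r₁: circular v_c1 = √(μ/r₁) = 7162 m/s; transfer-perigee v_p = √[μ(2/r₁ − 1/a_t)] = 8366 m/s.
Δv₁ = v_p − v_c1 = 1204 m/s.
At r₂: circular v_c2 = √(μ/r₂) = 4888 m/s; transfer-apogee v_a = √[μ(2/r₂ − 1/a_t)] = 3897 m/s.
Δv₂ = v_c2 − v_a = 991.1 m/s.
Total Δv = Δv₁ + Δv₂ = 2195 m/s = 2.195 km/s.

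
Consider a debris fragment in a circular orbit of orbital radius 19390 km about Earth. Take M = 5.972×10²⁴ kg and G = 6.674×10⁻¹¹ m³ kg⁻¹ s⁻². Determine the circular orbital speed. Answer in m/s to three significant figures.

v ≈ 4530 m/s

μ = GM = 6.674×10⁻¹¹ × 5.972×10²⁴ = 3.986×10¹⁴ m³/s².
r = 19390 km = 1.939×10⁷ m.
For a circular orbit v = √(μ/r) = √(3.986×10¹⁴ / 1.939×10⁷) = √(2.056×10⁷) = 4534 m/s.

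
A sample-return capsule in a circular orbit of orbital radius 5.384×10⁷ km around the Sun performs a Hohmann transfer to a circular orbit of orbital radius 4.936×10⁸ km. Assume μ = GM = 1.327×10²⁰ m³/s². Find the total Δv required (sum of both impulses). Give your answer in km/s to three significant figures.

Δv_total ≈ 26.1 km/s

r₁ = 5.384×10⁷ km = 5.384×10¹⁰ m.
r₂ = 4.936×10⁸ km = 4.936×10¹¹ m.
Transfer ellipse a_t = (r₁ + r₂)/2 = 2.737×10¹¹ m.
At r₁: circular v_c1 = √(μ/r₁) = 49650 m/s; transfer-perihelion v_p = √[μ(2/r₁ − 1/a_t)] = 66670 m/s.
Δv₁ = v_p − v_c1 = 17020 m/s.
At r₂: circular v_c2 = √(μ/r₂) = 16400 m/s; transfer-aphelion v_a = √[μ(2/r₂ − 1/a_t)] = 7272 m/s.
Δv₂ = v_c2 − v_a = 9124 m/s.
Total Δv = Δv₁ + Δv₂ = 26150 m/s = 26.15 km/s.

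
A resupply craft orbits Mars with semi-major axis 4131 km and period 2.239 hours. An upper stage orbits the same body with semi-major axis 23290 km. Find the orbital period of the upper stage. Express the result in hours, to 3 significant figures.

Kepler's third law: T² ∝ a³, so T₂ = T₁ (a₂/a₁)^(3/2).
a₂/a₁ = 5.638, (a₂/a₁)^(3/2) = 13.39.
T₂ = 2.239 × 13.39 = 29.97 hours.

T₂ ≈ 30.0 hours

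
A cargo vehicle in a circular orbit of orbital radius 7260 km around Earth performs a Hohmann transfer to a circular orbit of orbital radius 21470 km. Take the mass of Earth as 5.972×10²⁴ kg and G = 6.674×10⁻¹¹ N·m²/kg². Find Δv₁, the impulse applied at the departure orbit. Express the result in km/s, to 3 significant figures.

Δv ≈ 1.65 km/s

μ = GM = 6.674×10⁻¹¹ × 5.972×10²⁴ = 3.986×10¹⁴ m³/s².
r₁ = 7260 km = 7.260×10⁶ m.
r₂ = 21470 km = 2.147×10⁷ m.
Transfer ellipse a_t = (r₁ + r₂)/2 = 1.436×10⁷ m.
At r₁: circular v_c1 = √(μ/r₁) = 7409 m/s; transfer-perigee v_p = √[μ(2/r₁ − 1/a_t)] = 9058 m/s.
Δv₁ = v_p − v_c1 = 1649 m/s.
= 1.649 km/s.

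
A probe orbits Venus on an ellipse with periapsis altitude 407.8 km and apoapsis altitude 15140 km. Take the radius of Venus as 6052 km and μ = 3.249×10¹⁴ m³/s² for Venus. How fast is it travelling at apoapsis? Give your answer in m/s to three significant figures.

r_p = 6052 + 407.8 = 6459.8 km = 6.4598×10⁶ m.
r_a = 6052 + 15140 = 21192 km = 2.1192×10⁷ m.
Semi-major axis a = (r_p + r_a)/2 = 13826 km = 1.383×10⁷ m.
Vis-viva: v² = μ(2/r − 1/a) = 3.249×10¹⁴ × (9.438×10⁻⁸ − 7.233×10⁻⁸) = 7.163×10⁶ m²/s².
v = 2676 m/s.

v ≈ 2680 m/s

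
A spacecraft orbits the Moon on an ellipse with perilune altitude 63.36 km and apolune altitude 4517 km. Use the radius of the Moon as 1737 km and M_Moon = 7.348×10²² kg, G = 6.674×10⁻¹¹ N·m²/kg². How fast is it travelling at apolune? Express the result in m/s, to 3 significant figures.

μ = GM = 6.674×10⁻¹¹ × 7.348×10²² = 4.904×10¹² m³/s².
r_p = 1737 + 63.36 = 1800.4 km = 1.8004×10⁶ m.
r_a = 1737 + 4517 = 6254.0 km = 6.2540×10⁶ m.
Semi-major axis a = (r_p + r_a)/2 = 4027.2 km = 4.027×10⁶ m.
Vis-viva: v² = μ(2/r − 1/a) = 4.904×10¹² × (3.198×10⁻⁷ − 2.483×10⁻⁷) = 3.506×10⁵ m²/s².
v = 592.1 m/s.

v ≈ 592 m/s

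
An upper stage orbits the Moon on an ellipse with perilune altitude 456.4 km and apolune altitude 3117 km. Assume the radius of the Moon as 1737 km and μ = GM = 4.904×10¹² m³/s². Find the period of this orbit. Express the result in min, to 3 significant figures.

T ≈ 313 min

r_p = 1737 + 456.4 = 2193.4 km = 2.1934×10⁶ m.
r_a = 1737 + 3117 = 4854.0 km = 4.8540×10⁶ m.
Semi-major axis a = (r_p + r_a)/2 = (2193.4 + 4854.0)/2 = 3523.7 km = 3.524×10⁶ m.
By Kepler's third law T = 2π√(a³/μ) = 2π × 2.987×10³ = 1.877×10⁴ s.
= 312.8 min.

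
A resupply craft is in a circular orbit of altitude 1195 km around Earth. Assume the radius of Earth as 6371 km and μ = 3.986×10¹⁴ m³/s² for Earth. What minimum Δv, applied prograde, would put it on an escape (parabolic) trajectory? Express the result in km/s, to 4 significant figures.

r = 6371 + 1195 = 7566.0 km = 7.5660×10⁶ m.
Circular speed v_c = √(μ/r) = 7258 m/s.
Escape speed v_esc = √(2μ/r) = √2 × v_c = 10260 m/s.
Δv = v_esc − v_c = 3006 m/s = 3.006 km/s.

Δv ≈ 3.006 km/s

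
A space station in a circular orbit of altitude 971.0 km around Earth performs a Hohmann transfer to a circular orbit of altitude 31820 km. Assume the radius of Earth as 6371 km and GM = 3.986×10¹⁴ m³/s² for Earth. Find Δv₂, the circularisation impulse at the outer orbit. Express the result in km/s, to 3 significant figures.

r₁ = 6371 + 971.0 = 7342.0 km = 7.3420×10⁶ m.
r₂ = 6371 + 31820 = 38191 km = 3.8191×10⁷ m.
Transfer ellipse a_t = (r₁ + r₂)/2 = 2.277×10⁷ m.
At r₁: circular v_c1 = √(μ/r₁) = 7368 m/s; transfer-perigee v_p = √[μ(2/r₁ − 1/a_t)] = 9543 m/s.
At r₂: circular v_c2 = √(μ/r₂) = 3231 m/s; transfer-apogee v_a = √[μ(2/r₂ − 1/a_t)] = 1835 m/s.
Δv₂ = v_c2 − v_a = 1396 m/s.
= 1.396 km/s.

Δv ≈ 1.40 km/s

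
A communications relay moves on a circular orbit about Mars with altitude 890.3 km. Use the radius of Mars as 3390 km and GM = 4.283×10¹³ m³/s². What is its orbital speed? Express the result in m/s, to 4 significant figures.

r = 3390 + 890.3 = 4280.3 km = 4.2803×10⁶ m.
For a circular orbit v = √(μ/r) = √(4.283×10¹³ / 4.280×10⁶) = √(1.001×10⁷) = 3163 m/s.

v ≈ 3163 m/s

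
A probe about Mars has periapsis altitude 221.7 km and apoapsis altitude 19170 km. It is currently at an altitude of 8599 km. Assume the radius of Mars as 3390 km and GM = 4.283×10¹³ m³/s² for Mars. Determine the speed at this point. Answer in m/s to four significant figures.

r_p = 3390 + 221.7 = 3611.7 km = 3.6117×10⁶ m.
r_a = 3390 + 19170 = 22560 km = 2.2560×10⁷ m.
r = 3390 + 8599 = 11989 km = 1.199×10⁷ m.
Semi-major axis a = (r_p + r_a)/2 = 13086 km = 1.309×10⁷ m.
Vis-viva: v² = μ(2/r − 1/a) = 4.283×10¹³ × (1.668×10⁻⁷ − 7.642×10⁻⁸) = 3.872×10⁶ m²/s².
v = 1968 m/s.

v ≈ 1968 m/s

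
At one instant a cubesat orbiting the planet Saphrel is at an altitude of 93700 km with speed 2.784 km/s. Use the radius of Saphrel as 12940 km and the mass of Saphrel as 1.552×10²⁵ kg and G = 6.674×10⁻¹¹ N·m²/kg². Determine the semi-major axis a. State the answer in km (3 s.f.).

μ = GM = 6.674×10⁻¹¹ × 1.552×10²⁵ = 1.036×10¹⁵ m³/s².
r = 12940 + 93700 = 1.0664×10⁵ km = 1.066×10⁸ m.
Specific orbital energy ε = v²/2 − μ/r = (2784)²/2 − 1.036×10¹⁵/1.066×10⁸ = -5.838×10⁶ J/kg.
Since ε = −μ/(2a), a = −μ/(2ε) = 8.872×10⁷ m = 88716 km.

a ≈ 88700 km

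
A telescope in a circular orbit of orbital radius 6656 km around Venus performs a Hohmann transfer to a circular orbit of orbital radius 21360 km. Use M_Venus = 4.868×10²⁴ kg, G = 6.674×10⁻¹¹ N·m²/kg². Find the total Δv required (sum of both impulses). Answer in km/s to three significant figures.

μ = GM = 6.674×10⁻¹¹ × 4.868×10²⁴ = 3.249×10¹⁴ m³/s².
r₁ = 6656 km = 6.656×10⁶ m.
r₂ = 21360 km = 2.136×10⁷ m.
Transfer ellipse a_t = (r₁ + r₂)/2 = 1.401×10⁷ m.
At r₁: circular v_c1 = √(μ/r₁) = 6987 m/s; transfer-periapsis v_p = √[μ(2/r₁ − 1/a_t)] = 8627 m/s.
Δv₁ = v_p − v_c1 = 1641 m/s.
At r₂: circular v_c2 = √(μ/r₂) = 3900 m/s; transfer-apoapsis v_a = √[μ(2/r₂ − 1/a_t)] = 2688 m/s.
Δv₂ = v_c2 − v_a = 1212 m/s.
Total Δv = Δv₁ + Δv₂ = 2852 m/s = 2.852 km/s.

Δv_total ≈ 2.85 km/s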